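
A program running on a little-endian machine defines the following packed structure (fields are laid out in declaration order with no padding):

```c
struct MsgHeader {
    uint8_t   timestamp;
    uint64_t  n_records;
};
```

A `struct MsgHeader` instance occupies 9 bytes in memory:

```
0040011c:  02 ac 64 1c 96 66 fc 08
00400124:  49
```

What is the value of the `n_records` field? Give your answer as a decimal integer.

`n_records` follows `timestamp` (1 byte), so it starts at byte offset 1 and occupies 8 bytes.
Bytes at offsets 1..8: AC 64 1C 96 66 FC 08 49.
Little-endian stores the least-significant byte at the lowest address.
Reassemble most-significant byte first: 49 08 FC 66 96 1C 64 AC → 0x4908FC66961C64AC.
0x4908FC66961C64AC = 5262733682117731500.

5262733682117731500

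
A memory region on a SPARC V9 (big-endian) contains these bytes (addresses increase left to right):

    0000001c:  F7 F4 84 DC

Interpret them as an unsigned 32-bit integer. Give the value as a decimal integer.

4159997148

Big-endian: lowest address holds the most-significant byte.
The bytes are already most-significant first: 0xF7F484DC.
0xF7F484DC = 4159997148.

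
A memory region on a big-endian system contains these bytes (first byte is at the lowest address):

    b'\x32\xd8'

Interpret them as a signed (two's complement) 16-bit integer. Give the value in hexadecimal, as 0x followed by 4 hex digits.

Big-endian: lowest address holds the most-significant byte.
The bytes are already most-significant first: 0x32D8.

0x32D8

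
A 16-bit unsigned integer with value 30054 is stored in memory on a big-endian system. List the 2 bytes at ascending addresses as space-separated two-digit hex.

30054 in hexadecimal, padded to 16 bits, is 0x7566.
Split into bytes (most-significant first): 75 66.
Big-endian: lowest address holds the most-significant byte.
So the memory order matches the most-significant-first order: 75 66.

75 66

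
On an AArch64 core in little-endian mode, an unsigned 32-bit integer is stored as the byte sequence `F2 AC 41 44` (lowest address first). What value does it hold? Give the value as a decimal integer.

Little-endian stores the least-significant byte at the lowest address.
Reassemble most-significant byte first: 44 41 AC F2 → 0x4441ACF2.
0x4441ACF2 = 1145154802.

1145154802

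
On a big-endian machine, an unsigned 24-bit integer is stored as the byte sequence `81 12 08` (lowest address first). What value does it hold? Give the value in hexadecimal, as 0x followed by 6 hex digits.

0x811208

In big-endian order the high byte comes first in memory.
The bytes are already most-significant first: 0x811208.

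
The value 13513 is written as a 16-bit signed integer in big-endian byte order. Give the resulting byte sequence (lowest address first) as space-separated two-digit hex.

34 C9

13513 in hexadecimal, padded to 16 bits, is 0x34C9.
Split into bytes (most-significant first): 34 C9.
In big-endian order the high byte comes first in memory.
So the memory order matches the most-significant-first order: 34 C9.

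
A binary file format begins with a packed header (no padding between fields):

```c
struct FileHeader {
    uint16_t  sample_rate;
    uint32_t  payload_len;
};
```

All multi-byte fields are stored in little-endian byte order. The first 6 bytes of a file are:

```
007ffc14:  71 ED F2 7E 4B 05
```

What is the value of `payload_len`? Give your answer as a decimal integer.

88833778

`payload_len` follows `sample_rate` (2 bytes), so it starts at byte offset 2 and occupies 4 bytes.
Bytes at offsets 2..5: F2 7E 4B 05.
Little-endian stores the least-significant byte at the lowest address.
Reassemble most-significant byte first: 05 4B 7E F2 → 0x054B7EF2.
0x054B7EF2 = 88833778.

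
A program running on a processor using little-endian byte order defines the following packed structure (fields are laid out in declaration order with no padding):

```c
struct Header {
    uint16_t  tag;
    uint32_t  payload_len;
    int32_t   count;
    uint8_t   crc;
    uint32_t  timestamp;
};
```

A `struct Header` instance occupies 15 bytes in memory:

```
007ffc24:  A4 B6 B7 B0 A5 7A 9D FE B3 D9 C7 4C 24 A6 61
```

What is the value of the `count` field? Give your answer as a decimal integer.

`count` follows `tag` (2 B), `payload_len` (4 B), so it starts at offset 2 + 4 = 6 and occupies 4 bytes.
Bytes at offsets 6..9: 9D FE B3 D9.
In little-endian order the low byte comes first in memory.
Reassemble most-significant byte first: D9 B3 FE 9D → 0xD9B3FE9D.
Top bit is set, so as a signed 32-bit value this is 0xD9B3FE9D − 2^32 = -642515299.

-642515299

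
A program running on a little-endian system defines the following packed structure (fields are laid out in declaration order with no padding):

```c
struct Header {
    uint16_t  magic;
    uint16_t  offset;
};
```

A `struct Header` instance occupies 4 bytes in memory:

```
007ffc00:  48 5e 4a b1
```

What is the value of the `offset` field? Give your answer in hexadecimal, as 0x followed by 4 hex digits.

0xB14A

`offset` follows `magic` (2 bytes), so it starts at byte offset 2 and occupies 2 bytes.
Bytes at offsets 2..3: 4A B1.
Little-endian: lowest address holds the least-significant byte.
Reassemble most-significant byte first: B1 4A → 0xB14A.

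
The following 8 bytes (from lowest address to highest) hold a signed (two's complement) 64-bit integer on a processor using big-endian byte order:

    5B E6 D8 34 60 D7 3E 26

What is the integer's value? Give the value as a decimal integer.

6622218021569510950

Big-endian stores the most-significant byte at the lowest address.
The bytes are already most-significant first: 0x5BE6D83460D73E26.
0x5BE6D83460D73E26 = 6622218021569510950.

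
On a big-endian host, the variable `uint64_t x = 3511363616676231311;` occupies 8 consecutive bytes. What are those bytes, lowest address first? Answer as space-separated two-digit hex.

30 BA DE 9A F9 37 B8 8F

3511363616676231311 in hexadecimal, padded to 64 bits, is 0x30BADE9AF937B88F.
Split into bytes (most-significant first): 30 BA DE 9A F9 37 B8 8F.
In big-endian order the high byte comes first in memory.
So the memory order matches the most-significant-first order: 30 BA DE 9A F9 37 B8 8F.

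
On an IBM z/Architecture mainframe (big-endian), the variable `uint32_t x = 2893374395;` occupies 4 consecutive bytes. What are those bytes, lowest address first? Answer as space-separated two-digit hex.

2893374395 in hexadecimal, padded to 32 bits, is 0xAC7563BB.
Split into bytes (most-significant first): AC 75 63 BB.
In big-endian order the high byte comes first in memory.
So the memory order matches the most-significant-first order: AC 75 63 BB.

AC 75 63 BB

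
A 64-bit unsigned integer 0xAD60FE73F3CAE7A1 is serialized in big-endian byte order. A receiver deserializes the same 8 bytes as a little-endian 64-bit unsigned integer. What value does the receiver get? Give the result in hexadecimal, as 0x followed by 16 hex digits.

Stored big-endian, the bytes at ascending addresses are AD 60 FE 73 F3 CA E7 A1.
Read back as little-endian, the first byte is least significant, giving 0xA1E7CAF373FE60AD.

0xA1E7CAF373FE60AD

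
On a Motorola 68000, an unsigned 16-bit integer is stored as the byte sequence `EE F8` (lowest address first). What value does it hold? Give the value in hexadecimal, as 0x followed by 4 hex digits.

Big-endian: lowest address holds the most-significant byte.
The bytes are already most-significant first: 0xEEF8.

0xEEF8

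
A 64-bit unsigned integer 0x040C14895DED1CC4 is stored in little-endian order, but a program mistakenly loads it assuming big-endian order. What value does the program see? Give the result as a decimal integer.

14131430716769307652

Stored little-endian, the bytes at ascending addresses are C4 1C ED 5D 89 14 0C 04.
Read back as big-endian, the last byte is least significant, giving 0xC41CED5D89140C04.
0xC41CED5D89140C04 = 14131430716769307652.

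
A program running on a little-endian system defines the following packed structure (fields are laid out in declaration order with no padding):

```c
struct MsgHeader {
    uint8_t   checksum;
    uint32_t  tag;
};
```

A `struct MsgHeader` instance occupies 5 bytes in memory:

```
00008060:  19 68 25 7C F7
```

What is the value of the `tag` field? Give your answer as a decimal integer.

4152108392

`tag` follows `checksum` (1 byte), so it starts at byte offset 1 and occupies 4 bytes.
Bytes at offsets 1..4: 68 25 7C F7.
Little-endian: lowest address holds the least-significant byte.
Reassemble most-significant byte first: F7 7C 25 68 → 0xF77C2568.
0xF77C2568 = 4152108392.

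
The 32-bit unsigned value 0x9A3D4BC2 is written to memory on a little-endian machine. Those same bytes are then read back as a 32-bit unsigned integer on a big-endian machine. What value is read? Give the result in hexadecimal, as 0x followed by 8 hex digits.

Stored little-endian, the bytes at ascending addresses are C2 4B 3D 9A.
Read back as big-endian, the last byte is least significant, giving 0xC24B3D9A.

0xC24B3D9A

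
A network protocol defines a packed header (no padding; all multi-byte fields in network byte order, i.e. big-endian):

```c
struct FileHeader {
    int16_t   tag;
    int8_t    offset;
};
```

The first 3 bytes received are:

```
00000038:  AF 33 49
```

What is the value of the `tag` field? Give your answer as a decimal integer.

-20685

`tag` is the first field, at byte offset 0, occupying 2 bytes.
Bytes at offsets 0..1: AF 33.
Big-endian stores the most-significant byte at the lowest address.
The bytes are already most-significant first: 0xAF33.
Top bit is set, so as a signed 16-bit value this is 0xAF33 − 2^16 = -20685.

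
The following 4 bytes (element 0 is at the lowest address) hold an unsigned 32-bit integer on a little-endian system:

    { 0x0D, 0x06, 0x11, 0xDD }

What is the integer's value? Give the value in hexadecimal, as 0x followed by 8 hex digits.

0xDD11060D

In little-endian order the low byte comes first in memory.
Reassemble most-significant byte first: DD 11 06 0D → 0xDD11060D.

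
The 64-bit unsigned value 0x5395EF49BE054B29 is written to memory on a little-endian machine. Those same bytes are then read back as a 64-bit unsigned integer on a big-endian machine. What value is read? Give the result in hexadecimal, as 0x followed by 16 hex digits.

Stored little-endian, the bytes at ascending addresses are 29 4B 05 BE 49 EF 95 53.
Read back as big-endian, the last byte is least significant, giving 0x294B05BE49EF9553.

0x294B05BE49EF9553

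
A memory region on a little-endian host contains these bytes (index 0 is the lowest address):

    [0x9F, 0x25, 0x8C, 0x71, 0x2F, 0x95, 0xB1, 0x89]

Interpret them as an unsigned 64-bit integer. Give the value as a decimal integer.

9921875485074924959

Little-endian stores the least-significant byte at the lowest address.
Reassemble most-significant byte first: 89 B1 95 2F 71 8C 25 9F → 0x89B1952F718C259F.
0x89B1952F718C259F = 9921875485074924959.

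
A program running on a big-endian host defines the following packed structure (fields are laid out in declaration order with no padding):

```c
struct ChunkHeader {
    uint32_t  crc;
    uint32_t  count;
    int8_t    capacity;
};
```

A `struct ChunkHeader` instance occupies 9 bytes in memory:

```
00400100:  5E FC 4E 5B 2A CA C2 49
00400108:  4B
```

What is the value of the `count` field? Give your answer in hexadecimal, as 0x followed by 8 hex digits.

0x2ACAC249

`count` follows `crc` (4 bytes), so it starts at byte offset 4 and occupies 4 bytes.
Bytes at offsets 4..7: 2A CA C2 49.
In big-endian order the high byte comes first in memory.
The bytes are already most-significant first: 0x2ACAC249.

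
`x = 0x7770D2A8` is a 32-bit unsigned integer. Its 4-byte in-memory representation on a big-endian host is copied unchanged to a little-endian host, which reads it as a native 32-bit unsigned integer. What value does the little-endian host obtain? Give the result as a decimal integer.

2832363639

Stored big-endian, the bytes at ascending addresses are 77 70 D2 A8.
Read back as little-endian, the first byte is least significant, giving 0xA8D27077.
0xA8D27077 = 2832363639.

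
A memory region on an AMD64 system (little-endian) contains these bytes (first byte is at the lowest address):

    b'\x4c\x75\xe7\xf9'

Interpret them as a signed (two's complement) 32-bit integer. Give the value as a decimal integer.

-102271668

Little-endian stores the least-significant byte at the lowest address.
Reassemble most-significant byte first: F9 E7 75 4C → 0xF9E7754C.
Top bit is set, so as a signed 32-bit value this is 0xF9E7754C − 2^32 = -102271668.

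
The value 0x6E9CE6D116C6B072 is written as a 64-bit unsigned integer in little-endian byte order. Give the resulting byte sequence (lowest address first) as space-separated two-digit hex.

72 B0 C6 16 D1 E6 9C 6E

Split into bytes (most-significant first): 6E 9C E6 D1 16 C6 B0 72.
Little-endian: lowest address holds the least-significant byte.
So at ascending addresses the bytes are 72 B0 C6 16 D1 E6 9C 6E.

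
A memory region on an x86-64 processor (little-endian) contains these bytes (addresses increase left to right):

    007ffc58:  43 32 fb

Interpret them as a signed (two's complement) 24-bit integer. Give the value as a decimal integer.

-314813

Little-endian stores the least-significant byte at the lowest address.
Reassemble most-significant byte first: FB 32 43 → 0xFB3243.
Top bit is set, so as a signed 24-bit value this is 0xFB3243 − 2^24 = -314813.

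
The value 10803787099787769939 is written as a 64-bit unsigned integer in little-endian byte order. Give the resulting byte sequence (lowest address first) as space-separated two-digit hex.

53 38 CC 57 20 C3 EE 95

10803787099787769939 in hexadecimal, padded to 64 bits, is 0x95EEC32057CC3853.
Split into bytes (most-significant first): 95 EE C3 20 57 CC 38 53.
Little-endian: lowest address holds the least-significant byte.
So at ascending addresses the bytes are 53 38 CC 57 20 C3 EE 95.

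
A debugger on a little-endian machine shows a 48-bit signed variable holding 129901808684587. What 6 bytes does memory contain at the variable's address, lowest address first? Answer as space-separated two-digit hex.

2B 8E 29 1F 25 76

129901808684587 in hexadecimal, padded to 48 bits, is 0x76251F298E2B.
Split into bytes (most-significant first): 76 25 1F 29 8E 2B.
Little-endian: lowest address holds the least-significant byte.
So at ascending addresses the bytes are 2B 8E 29 1F 25 76.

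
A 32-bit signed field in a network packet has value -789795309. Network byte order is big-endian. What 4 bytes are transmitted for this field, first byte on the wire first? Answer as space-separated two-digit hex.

Two's complement of -789795309 in 32 bits: 789795309 = 0x2F1351ED; invert → 0xD0ECAE12; add 1 → 0xD0ECAE13.
Split into bytes (most-significant first): D0 EC AE 13.
Big-endian: lowest address holds the most-significant byte.
So the memory order matches the most-significant-first order: D0 EC AE 13.

D0 EC AE 13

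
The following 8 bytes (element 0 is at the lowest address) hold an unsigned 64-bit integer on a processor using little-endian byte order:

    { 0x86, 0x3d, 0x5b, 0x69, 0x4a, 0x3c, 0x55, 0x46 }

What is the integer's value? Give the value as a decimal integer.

5068023245968194950

Little-endian stores the least-significant byte at the lowest address.
Reassemble most-significant byte first: 46 55 3C 4A 69 5B 3D 86 → 0x46553C4A695B3D86.
0x46553C4A695B3D86 = 5068023245968194950.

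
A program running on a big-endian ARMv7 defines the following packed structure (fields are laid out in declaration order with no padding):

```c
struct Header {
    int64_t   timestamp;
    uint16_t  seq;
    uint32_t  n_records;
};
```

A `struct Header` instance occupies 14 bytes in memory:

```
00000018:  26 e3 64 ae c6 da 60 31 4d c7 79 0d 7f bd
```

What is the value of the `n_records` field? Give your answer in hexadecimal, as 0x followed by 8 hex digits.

`n_records` follows `timestamp` (8 B), `seq` (2 B), so it starts at offset 8 + 2 = 10 and occupies 4 bytes.
Bytes at offsets 10..13: 79 0D 7F BD.
Big-endian stores the most-significant byte at the lowest address.
The bytes are already most-significant first: 0x790D7FBD.

0x790D7FBD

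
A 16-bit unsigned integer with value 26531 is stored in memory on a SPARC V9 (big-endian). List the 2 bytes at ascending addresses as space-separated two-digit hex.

26531 in hexadecimal, padded to 16 bits, is 0x67A3.
Split into bytes (most-significant first): 67 A3.
In big-endian order the high byte comes first in memory.
So the memory order matches the most-significant-first order: 67 A3.

67 A3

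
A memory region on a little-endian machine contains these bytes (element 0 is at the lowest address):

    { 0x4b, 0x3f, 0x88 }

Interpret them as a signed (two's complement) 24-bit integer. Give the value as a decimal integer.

-7848117

In little-endian order the low byte comes first in memory.
Reassemble most-significant byte first: 88 3F 4B → 0x883F4B.
Top bit is set, so as a signed 24-bit value this is 0x883F4B − 2^24 = -7848117.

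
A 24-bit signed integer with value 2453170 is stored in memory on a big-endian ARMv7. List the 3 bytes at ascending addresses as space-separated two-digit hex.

2453170 in hexadecimal, padded to 24 bits, is 0x256EB2.
Split into bytes (most-significant first): 25 6E B2.
Big-endian: lowest address holds the most-significant byte.
So the memory order matches the most-significant-first order: 25 6E B2.

25 6E B2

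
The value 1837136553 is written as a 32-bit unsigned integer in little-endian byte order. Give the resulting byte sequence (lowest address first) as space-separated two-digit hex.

1837136553 in hexadecimal, padded to 32 bits, is 0x6D807AA9.
Split into bytes (most-significant first): 6D 80 7A A9.
In little-endian order the low byte comes first in memory.
So at ascending addresses the bytes are A9 7A 80 6D.

A9 7A 80 6D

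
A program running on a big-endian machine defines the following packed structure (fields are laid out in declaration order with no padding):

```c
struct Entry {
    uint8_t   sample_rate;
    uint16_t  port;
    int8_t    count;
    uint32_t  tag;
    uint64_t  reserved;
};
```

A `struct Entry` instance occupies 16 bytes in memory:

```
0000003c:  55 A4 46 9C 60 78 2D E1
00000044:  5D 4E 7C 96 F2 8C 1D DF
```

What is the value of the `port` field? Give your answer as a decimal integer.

`port` follows `sample_rate` (1 byte), so it starts at byte offset 1 and occupies 2 bytes.
Bytes at offsets 1..2: A4 46.
Big-endian: lowest address holds the most-significant byte.
The bytes are already most-significant first: 0xA446.
0xA446 = 42054.

42054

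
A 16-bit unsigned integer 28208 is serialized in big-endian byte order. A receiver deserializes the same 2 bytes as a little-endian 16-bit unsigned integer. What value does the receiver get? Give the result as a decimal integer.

12398

28208 in 16-bit hexadecimal is 0x6E30.
Stored big-endian, the bytes at ascending addresses are 6E 30.
Read back as little-endian, the first byte is least significant, giving 0x306E.
0x306E = 12398.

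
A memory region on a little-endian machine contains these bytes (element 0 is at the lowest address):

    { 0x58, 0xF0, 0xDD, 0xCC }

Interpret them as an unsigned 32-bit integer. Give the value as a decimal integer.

3437097048

Little-endian stores the least-significant byte at the lowest address.
Reassemble most-significant byte first: CC DD F0 58 → 0xCCDDF058.
0xCCDDF058 = 3437097048.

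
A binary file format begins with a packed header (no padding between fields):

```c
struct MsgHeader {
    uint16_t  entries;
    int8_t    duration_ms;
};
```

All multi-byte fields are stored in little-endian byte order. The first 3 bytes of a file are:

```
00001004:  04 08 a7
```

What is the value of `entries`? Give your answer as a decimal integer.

2052

`entries` is the first field, at byte offset 0, occupying 2 bytes.
Bytes at offsets 0..1: 04 08.
In little-endian order the low byte comes first in memory.
Reassemble most-significant byte first: 08 04 → 0x0804.
0x0804 = 2052.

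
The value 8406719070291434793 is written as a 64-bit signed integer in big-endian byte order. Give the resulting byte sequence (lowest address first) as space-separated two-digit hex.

74 AA AA 74 27 39 1D 29

8406719070291434793 in hexadecimal, padded to 64 bits, is 0x74AAAA7427391D29.
Split into bytes (most-significant first): 74 AA AA 74 27 39 1D 29.
Big-endian: lowest address holds the most-significant byte.
So the memory order matches the most-significant-first order: 74 AA AA 74 27 39 1D 29.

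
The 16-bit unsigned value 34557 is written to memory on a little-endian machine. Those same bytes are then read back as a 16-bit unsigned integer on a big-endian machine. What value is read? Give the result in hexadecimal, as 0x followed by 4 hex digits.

0xFD86

34557 in 16-bit hexadecimal is 0x86FD.
Stored little-endian, the bytes at ascending addresses are FD 86.
Read back as big-endian, the last byte is least significant, giving 0xFD86.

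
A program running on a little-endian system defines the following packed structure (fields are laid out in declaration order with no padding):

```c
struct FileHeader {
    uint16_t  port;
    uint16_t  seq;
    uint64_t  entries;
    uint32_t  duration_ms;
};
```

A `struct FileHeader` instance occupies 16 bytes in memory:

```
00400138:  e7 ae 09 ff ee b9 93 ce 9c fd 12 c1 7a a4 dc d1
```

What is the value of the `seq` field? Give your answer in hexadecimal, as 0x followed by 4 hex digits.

`seq` follows `port` (2 bytes), so it starts at byte offset 2 and occupies 2 bytes.
Bytes at offsets 2..3: 09 FF.
In little-endian order the low byte comes first in memory.
Reassemble most-significant byte first: FF 09 → 0xFF09.

0xFF09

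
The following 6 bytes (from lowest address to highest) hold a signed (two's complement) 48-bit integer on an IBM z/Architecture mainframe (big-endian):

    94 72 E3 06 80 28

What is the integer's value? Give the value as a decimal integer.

-118253820674008

In big-endian order the high byte comes first in memory.
The bytes are already most-significant first: 0x9472E3068028.
Top bit is set, so as a signed 48-bit value this is 0x9472E3068028 − 2^48 = -118253820674008.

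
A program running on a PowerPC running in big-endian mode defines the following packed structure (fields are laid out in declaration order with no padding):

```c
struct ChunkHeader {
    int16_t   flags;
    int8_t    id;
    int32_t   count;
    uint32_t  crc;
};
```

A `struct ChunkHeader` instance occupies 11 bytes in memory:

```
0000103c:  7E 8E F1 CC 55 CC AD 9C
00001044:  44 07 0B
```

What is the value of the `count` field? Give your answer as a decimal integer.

`count` follows `flags` (2 B), `id` (1 B), so it starts at offset 2 + 1 = 3 and occupies 4 bytes.
Bytes at offsets 3..6: CC 55 CC AD.
Big-endian: lowest address holds the most-significant byte.
The bytes are already most-significant first: 0xCC55CCAD.
Top bit is set, so as a signed 32-bit value this is 0xCC55CCAD − 2^32 = -866792275.

-866792275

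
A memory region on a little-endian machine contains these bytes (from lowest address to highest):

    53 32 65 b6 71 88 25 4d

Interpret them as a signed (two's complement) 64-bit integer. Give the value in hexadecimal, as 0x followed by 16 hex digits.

0x4D258871B6653253

In little-endian order the low byte comes first in memory.
Reassemble most-significant byte first: 4D 25 88 71 B6 65 32 53 → 0x4D258871B6653253.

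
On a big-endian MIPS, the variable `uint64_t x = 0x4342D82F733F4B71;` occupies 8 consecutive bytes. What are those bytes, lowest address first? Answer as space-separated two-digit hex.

Split into bytes (most-significant first): 43 42 D8 2F 73 3F 4B 71.
In big-endian order the high byte comes first in memory.
So the memory order matches the most-significant-first order: 43 42 D8 2F 73 3F 4B 71.

43 42 D8 2F 73 3F 4B 71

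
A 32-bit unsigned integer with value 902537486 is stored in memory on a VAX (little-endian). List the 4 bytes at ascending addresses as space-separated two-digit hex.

0E A1 CB 35

902537486 in hexadecimal, padded to 32 bits, is 0x35CBA10E.
Split into bytes (most-significant first): 35 CB A1 0E.
Little-endian stores the least-significant byte at the lowest address.
So at ascending addresses the bytes are 0E A1 CB 35.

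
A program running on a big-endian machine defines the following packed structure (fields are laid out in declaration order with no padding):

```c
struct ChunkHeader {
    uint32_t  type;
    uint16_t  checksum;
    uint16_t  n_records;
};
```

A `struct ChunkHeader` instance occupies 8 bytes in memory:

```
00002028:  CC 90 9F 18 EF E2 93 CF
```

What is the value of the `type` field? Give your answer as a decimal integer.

`type` is the first field, at byte offset 0, occupying 4 bytes.
Bytes at offsets 0..3: CC 90 9F 18.
Big-endian stores the most-significant byte at the lowest address.
The bytes are already most-significant first: 0xCC909F18.
0xCC909F18 = 3432029976.

3432029976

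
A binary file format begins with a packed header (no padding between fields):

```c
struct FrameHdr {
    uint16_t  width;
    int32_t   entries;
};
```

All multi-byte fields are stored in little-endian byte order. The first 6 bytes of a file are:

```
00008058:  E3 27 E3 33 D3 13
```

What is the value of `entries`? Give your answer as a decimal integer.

332608483

`entries` follows `width` (2 bytes), so it starts at byte offset 2 and occupies 4 bytes.
Bytes at offsets 2..5: E3 33 D3 13.
In little-endian order the low byte comes first in memory.
Reassemble most-significant byte first: 13 D3 33 E3 → 0x13D333E3.
0x13D333E3 = 332608483.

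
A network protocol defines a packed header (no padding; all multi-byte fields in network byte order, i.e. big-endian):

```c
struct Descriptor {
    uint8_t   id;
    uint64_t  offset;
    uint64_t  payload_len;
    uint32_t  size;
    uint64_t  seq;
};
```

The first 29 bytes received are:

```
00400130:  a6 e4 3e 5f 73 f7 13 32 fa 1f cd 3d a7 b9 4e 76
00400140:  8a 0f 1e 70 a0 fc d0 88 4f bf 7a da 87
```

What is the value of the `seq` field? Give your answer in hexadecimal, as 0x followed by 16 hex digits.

`seq` follows `id` (1 B), `offset` (8 B), `payload_len` (8 B), `size` (4 B), so it starts at offset 1 + 8 + 8 + 4 = 21 and occupies 8 bytes.
Bytes at offsets 21..28: FC D0 88 4F BF 7A DA 87.
Big-endian stores the most-significant byte at the lowest address.
The bytes are already most-significant first: 0xFCD0884FBF7ADA87.

0xFCD0884FBF7ADA87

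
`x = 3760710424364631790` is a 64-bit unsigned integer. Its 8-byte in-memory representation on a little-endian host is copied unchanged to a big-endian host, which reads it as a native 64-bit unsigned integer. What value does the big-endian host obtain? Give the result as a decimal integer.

3760710424364631790 in 64-bit hexadecimal is 0x3430BA34B35CC6EE.
Stored little-endian, the bytes at ascending addresses are EE C6 5C B3 34 BA 30 34.
Read back as big-endian, the last byte is least significant, giving 0xEEC65CB334BA3034.
0xEEC65CB334BA3034 = 17205541351169077300.

17205541351169077300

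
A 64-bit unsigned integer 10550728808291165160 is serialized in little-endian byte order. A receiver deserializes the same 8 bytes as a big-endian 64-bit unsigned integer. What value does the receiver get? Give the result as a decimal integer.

16781446250522700690

10550728808291165160 in 64-bit hexadecimal is 0x926BB7F373ACE3E8.
Stored little-endian, the bytes at ascending addresses are E8 E3 AC 73 F3 B7 6B 92.
Read back as big-endian, the last byte is least significant, giving 0xE8E3AC73F3B76B92.
0xE8E3AC73F3B76B92 = 16781446250522700690.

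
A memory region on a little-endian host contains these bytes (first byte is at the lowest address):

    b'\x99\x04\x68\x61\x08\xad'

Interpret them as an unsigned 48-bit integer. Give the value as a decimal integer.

190251505550489

In little-endian order the low byte comes first in memory.
Reassemble most-significant byte first: AD 08 61 68 04 99 → 0xAD0861680499.
0xAD0861680499 = 190251505550489.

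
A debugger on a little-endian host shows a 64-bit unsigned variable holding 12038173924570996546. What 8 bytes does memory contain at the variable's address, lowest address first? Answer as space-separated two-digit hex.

12038173924570996546 in hexadecimal, padded to 64 bits, is 0xA7102F67466C9F42.
Split into bytes (most-significant first): A7 10 2F 67 46 6C 9F 42.
Little-endian: lowest address holds the least-significant byte.
So at ascending addresses the bytes are 42 9F 6C 46 67 2F 10 A7.

42 9F 6C 46 67 2F 10 A7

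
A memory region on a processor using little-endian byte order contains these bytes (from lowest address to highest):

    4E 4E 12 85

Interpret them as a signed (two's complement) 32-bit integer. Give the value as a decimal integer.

-2062397874

Little-endian: lowest address holds the least-significant byte.
Reassemble most-significant byte first: 85 12 4E 4E → 0x85124E4E.
Top bit is set, so as a signed 32-bit value this is 0x85124E4E − 2^32 = -2062397874.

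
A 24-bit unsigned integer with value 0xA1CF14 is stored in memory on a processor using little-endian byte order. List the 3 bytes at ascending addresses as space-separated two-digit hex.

Split into bytes (most-significant first): A1 CF 14.
Little-endian stores the least-significant byte at the lowest address.
So at ascending addresses the bytes are 14 CF A1.

14 CF A1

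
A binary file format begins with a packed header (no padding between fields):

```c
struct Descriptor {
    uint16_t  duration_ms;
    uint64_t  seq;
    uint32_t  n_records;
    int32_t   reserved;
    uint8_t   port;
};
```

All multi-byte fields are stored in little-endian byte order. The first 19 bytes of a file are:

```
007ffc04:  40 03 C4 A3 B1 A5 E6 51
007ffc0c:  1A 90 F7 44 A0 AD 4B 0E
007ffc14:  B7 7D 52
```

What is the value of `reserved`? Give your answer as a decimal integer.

`reserved` follows `duration_ms` (2 B), `seq` (8 B), `n_records` (4 B), so it starts at offset 2 + 8 + 4 = 14 and occupies 4 bytes.
Bytes at offsets 14..17: 4B 0E B7 7D.
Little-endian: lowest address holds the least-significant byte.
Reassemble most-significant byte first: 7D B7 0E 4B → 0x7DB70E4B.
0x7DB70E4B = 2109148747.

2109148747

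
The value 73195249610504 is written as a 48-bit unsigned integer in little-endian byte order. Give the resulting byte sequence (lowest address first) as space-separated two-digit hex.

08 2F DA 18 92 42

73195249610504 in hexadecimal, padded to 48 bits, is 0x429218DA2F08.
Split into bytes (most-significant first): 42 92 18 DA 2F 08.
Little-endian stores the least-significant byte at the lowest address.
So at ascending addresses the bytes are 08 2F DA 18 92 42.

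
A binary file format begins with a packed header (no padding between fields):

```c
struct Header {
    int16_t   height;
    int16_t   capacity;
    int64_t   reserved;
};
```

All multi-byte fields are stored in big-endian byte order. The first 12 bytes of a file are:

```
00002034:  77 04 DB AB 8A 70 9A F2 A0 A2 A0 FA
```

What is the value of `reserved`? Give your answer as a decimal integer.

-8471100532216127238

`reserved` follows `height` (2 B), `capacity` (2 B), so it starts at offset 2 + 2 = 4 and occupies 8 bytes.
Bytes at offsets 4..11: 8A 70 9A F2 A0 A2 A0 FA.
In big-endian order the high byte comes first in memory.
The bytes are already most-significant first: 0x8A709AF2A0A2A0FA.
Top bit is set, so as a signed 64-bit value this is 0x8A709AF2A0A2A0FA − 2^64 = -8471100532216127238.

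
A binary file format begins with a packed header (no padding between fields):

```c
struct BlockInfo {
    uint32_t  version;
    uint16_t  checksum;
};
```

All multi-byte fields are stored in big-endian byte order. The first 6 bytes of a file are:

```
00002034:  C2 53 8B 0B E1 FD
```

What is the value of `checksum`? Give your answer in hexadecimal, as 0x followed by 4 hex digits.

`checksum` follows `version` (4 bytes), so it starts at byte offset 4 and occupies 2 bytes.
Bytes at offsets 4..5: E1 FD.
Big-endian: lowest address holds the most-significant byte.
The bytes are already most-significant first: 0xE1FD.

0xE1FD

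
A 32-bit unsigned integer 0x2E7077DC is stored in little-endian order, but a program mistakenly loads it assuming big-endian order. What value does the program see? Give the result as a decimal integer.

Stored little-endian, the bytes at ascending addresses are DC 77 70 2E.
Read back as big-endian, the last byte is least significant, giving 0xDC77702E.
0xDC77702E = 3698815022.

3698815022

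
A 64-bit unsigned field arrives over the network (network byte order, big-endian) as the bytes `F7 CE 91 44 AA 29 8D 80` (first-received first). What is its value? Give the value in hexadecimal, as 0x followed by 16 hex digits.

0xF7CE9144AA298D80

Big-endian stores the most-significant byte at the lowest address.
The bytes are already most-significant first: 0xF7CE9144AA298D80.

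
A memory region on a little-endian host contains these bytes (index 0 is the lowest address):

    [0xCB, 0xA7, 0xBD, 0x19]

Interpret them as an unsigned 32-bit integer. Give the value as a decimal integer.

431859659

In little-endian order the low byte comes first in memory.
Reassemble most-significant byte first: 19 BD A7 CB → 0x19BDA7CB.
0x19BDA7CB = 431859659.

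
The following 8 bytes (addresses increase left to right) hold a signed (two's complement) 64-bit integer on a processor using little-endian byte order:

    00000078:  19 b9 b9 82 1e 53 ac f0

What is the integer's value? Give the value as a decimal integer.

-1104416418105280231

In little-endian order the low byte comes first in memory.
Reassemble most-significant byte first: F0 AC 53 1E 82 B9 B9 19 → 0xF0AC531E82B9B919.
Top bit is set, so as a signed 64-bit value this is 0xF0AC531E82B9B919 − 2^64 = -1104416418105280231.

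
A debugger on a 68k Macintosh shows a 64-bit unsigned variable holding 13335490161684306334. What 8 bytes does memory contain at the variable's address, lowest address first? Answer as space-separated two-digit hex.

13335490161684306334 in hexadecimal, padded to 64 bits, is 0xB9112DA5C8E8D99E.
Split into bytes (most-significant first): B9 11 2D A5 C8 E8 D9 9E.
In big-endian order the high byte comes first in memory.
So the memory order matches the most-significant-first order: B9 11 2D A5 C8 E8 D9 9E.

B9 11 2D A5 C8 E8 D9 9E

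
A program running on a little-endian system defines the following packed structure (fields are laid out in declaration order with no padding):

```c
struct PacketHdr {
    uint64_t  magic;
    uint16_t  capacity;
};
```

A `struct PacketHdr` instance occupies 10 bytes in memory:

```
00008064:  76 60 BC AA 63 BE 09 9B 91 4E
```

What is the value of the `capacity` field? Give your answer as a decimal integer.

20113

`capacity` follows `magic` (8 bytes), so it starts at byte offset 8 and occupies 2 bytes.
Bytes at offsets 8..9: 91 4E.
Little-endian stores the least-significant byte at the lowest address.
Reassemble most-significant byte first: 4E 91 → 0x4E91.
0x4E91 = 20113.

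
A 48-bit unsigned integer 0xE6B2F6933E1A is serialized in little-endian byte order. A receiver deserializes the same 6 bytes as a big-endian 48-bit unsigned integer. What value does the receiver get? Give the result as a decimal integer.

Stored little-endian, the bytes at ascending addresses are 1A 3E 93 F6 B2 E6.
Read back as big-endian, the last byte is least significant, giving 0x1A3E93F6B2E6.
0x1A3E93F6B2E6 = 28856072712934.

28856072712934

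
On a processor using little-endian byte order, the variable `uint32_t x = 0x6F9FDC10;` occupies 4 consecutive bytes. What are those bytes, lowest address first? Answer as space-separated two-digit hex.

10 DC 9F 6F

Split into bytes (most-significant first): 6F 9F DC 10.
Little-endian: lowest address holds the least-significant byte.
So at ascending addresses the bytes are 10 DC 9F 6F.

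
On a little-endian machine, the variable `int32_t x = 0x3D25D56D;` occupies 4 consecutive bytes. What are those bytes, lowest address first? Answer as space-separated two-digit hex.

6D D5 25 3D

Split into bytes (most-significant first): 3D 25 D5 6D.
Little-endian: lowest address holds the least-significant byte.
So at ascending addresses the bytes are 6D D5 25 3D.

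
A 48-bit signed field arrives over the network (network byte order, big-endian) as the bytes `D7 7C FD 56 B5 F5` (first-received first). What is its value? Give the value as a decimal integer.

-44543150475787

Big-endian: lowest address holds the most-significant byte.
The bytes are already most-significant first: 0xD77CFD56B5F5.
Top bit is set, so as a signed 48-bit value this is 0xD77CFD56B5F5 − 2^48 = -44543150475787.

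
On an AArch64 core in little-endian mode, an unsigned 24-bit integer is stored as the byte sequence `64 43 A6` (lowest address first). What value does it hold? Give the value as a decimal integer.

Little-endian stores the least-significant byte at the lowest address.
Reassemble most-significant byte first: A6 43 64 → 0xA64364.
0xA64364 = 10896228.

10896228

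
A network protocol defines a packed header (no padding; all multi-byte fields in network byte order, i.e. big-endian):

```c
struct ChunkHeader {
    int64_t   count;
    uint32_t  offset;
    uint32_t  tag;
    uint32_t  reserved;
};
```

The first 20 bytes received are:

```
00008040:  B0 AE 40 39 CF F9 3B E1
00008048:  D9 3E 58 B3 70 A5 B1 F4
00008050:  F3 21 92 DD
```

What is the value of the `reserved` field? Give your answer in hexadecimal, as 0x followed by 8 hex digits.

0xF32192DD

`reserved` follows `count` (8 B), `offset` (4 B), `tag` (4 B), so it starts at offset 8 + 4 + 4 = 16 and occupies 4 bytes.
Bytes at offsets 16..19: F3 21 92 DD.
Big-endian stores the most-significant byte at the lowest address.
The bytes are already most-significant first: 0xF32192DD.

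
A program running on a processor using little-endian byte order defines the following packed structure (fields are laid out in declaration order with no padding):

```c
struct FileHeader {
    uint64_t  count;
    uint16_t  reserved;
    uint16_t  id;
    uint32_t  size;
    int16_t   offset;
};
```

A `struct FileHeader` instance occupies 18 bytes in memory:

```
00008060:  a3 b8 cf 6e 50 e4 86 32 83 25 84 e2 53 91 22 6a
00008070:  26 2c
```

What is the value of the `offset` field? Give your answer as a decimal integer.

`offset` follows `count` (8 B), `reserved` (2 B), `id` (2 B), `size` (4 B), so it starts at offset 8 + 2 + 2 + 4 = 16 and occupies 2 bytes.
Bytes at offsets 16..17: 26 2C.
Little-endian: lowest address holds the least-significant byte.
Reassemble most-significant byte first: 2C 26 → 0x2C26.
0x2C26 = 11302.

11302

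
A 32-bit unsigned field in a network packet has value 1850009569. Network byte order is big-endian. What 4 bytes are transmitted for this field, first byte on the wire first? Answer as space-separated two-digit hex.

1850009569 in hexadecimal, padded to 32 bits, is 0x6E44E7E1.
Split into bytes (most-significant first): 6E 44 E7 E1.
Big-endian: lowest address holds the most-significant byte.
So the memory order matches the most-significant-first order: 6E 44 E7 E1.

6E 44 E7 E1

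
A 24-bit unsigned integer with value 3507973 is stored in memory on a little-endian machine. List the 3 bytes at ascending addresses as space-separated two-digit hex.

3507973 in hexadecimal, padded to 24 bits, is 0x358705.
Split into bytes (most-significant first): 35 87 05.
In little-endian order the low byte comes first in memory.
So at ascending addresses the bytes are 05 87 35.

05 87 35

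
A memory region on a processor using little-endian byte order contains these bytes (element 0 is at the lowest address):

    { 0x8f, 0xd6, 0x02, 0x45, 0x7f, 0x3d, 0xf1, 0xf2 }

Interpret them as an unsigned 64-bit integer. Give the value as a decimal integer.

Little-endian stores the least-significant byte at the lowest address.
Reassemble most-significant byte first: F2 F1 3D 7F 45 02 D6 8F → 0xF2F13D7F4502D68F.
0xF2F13D7F4502D68F = 17505840843393783439.

17505840843393783439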